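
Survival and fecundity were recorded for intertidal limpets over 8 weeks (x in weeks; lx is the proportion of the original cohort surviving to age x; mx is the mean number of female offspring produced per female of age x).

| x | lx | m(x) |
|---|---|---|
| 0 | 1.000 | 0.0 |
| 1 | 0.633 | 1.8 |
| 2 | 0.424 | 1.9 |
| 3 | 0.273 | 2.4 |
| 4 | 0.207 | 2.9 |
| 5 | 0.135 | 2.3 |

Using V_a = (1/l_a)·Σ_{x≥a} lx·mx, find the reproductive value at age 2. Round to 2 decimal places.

lx·mx for x ≥ 2: 0.8056, 0.6552, 0.6003, 0.3105 → sum = 2.3716
V_2 = 2.3716 / l_2 = 2.3716 / 0.424 = 5.593396… → 5.59

5.59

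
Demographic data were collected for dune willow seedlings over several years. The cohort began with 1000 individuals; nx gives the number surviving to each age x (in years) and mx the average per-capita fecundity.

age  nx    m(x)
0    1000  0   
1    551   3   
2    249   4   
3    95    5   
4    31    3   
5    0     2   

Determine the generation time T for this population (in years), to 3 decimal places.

lx = nx/n0 = nx/1000: 1, 0.551, 0.249, 0.095, 0.031, 0
lx·mx: 0, 1.653, 0.996, 0.475, 0.093, 0 → R0 = 3.217
x·lx·mx: 0, 1.653, 1.992, 1.425, 0.372, 0 → Σ = 5.442
T = 5.442 / 3.217 = 1.691638… → 1.692

1.692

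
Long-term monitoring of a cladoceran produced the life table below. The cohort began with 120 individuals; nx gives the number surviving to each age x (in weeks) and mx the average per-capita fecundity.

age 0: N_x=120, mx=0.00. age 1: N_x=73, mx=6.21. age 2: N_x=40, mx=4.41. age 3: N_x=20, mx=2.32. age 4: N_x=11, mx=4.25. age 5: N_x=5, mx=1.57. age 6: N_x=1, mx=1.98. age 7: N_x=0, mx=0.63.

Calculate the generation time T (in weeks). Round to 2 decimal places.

lx = nx/n0 = nx/120: 1, 0.60833…, 0.33333…, 0.16667…, 0.09167…, 0.04167…, 0.00833…, 0
lx·mx: 0, 3.77775…, 1.47…, 0.386667…, 0.389583…, 0.065417…, 0.0165…, 0 → R0 = 6.105917…
x·lx·mx: 0, 3.77775…, 2.94…, 1.16…, 1.558333…, 0.327083…, 0.099…, 0 → Σ = 9.862167…
T = 9.862167… / 6.105917… = 1.615182… → 1.62

1.62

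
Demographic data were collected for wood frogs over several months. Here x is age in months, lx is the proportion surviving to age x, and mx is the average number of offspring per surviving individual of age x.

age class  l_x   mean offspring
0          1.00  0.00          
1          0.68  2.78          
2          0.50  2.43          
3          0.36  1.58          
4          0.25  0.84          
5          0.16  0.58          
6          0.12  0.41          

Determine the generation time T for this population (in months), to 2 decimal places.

lx·mx: 0, 1.8904, 1.215, 0.5688, 0.21, 0.0928, 0.0492 → R0 = 4.0262
x·lx·mx: 0, 1.8904, 2.43, 1.7064, 0.84, 0.464, 0.2952 → Σ = 7.626
T = 7.626 / 4.0262 = 1.894094… → 1.89

1.89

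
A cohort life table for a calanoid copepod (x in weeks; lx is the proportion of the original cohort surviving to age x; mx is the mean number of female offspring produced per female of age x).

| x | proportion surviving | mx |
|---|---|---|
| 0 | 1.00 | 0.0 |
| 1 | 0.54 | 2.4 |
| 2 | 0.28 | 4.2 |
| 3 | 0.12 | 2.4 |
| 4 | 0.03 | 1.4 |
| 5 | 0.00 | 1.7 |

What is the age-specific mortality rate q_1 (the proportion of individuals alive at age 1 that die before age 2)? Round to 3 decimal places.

q_1 = (l_1 − l_2) / l_1 = (0.54 − 0.28) / 0.54
     = 0.26 / 0.54 = 0.481481… → 0.481

0.481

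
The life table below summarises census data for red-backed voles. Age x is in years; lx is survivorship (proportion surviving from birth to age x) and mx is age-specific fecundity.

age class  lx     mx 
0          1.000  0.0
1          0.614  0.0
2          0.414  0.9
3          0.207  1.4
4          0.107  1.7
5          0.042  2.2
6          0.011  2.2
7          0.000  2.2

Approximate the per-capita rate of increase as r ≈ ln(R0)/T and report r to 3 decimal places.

-0.013

R0 = Σ lx·mx = 0 + 0 + 0.3726 + 0.2898 + 0.1819 + 0.0924 + 0.0242 + 0 = 0.9609
Σ x·lx·mx = 2.9494; T = 2.9494/0.9609 = 3.06941…
r ≈ ln(R0)/T = ln(0.9609)/3.06941… = -0.01299… → -0.013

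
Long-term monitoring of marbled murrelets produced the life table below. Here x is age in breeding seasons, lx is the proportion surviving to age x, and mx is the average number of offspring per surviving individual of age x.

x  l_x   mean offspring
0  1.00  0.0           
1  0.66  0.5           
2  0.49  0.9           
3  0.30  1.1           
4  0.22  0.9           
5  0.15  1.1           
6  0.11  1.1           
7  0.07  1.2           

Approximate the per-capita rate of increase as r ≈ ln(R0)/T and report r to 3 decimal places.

0.167

R0 = Σ lx·mx = 0 + 0.33 + 0.441 + 0.33 + 0.198 + 0.165 + 0.121 + 0.084 = 1.669
Σ x·lx·mx = 5.133; T = 5.133/1.669 = 3.07549…
r ≈ ln(R0)/T = ln(1.669)/3.07549… = 0.16655… → 0.167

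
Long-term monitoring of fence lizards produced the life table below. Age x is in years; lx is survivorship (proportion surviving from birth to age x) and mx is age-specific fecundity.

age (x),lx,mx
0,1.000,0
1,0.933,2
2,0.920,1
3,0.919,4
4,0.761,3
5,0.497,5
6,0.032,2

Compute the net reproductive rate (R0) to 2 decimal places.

11.29

lx·mx by age: 0, 1.866, 0.92, 3.676, 2.283, 2.485, 0.064
R0 = Σ lx·mx = 11.294 → 11.29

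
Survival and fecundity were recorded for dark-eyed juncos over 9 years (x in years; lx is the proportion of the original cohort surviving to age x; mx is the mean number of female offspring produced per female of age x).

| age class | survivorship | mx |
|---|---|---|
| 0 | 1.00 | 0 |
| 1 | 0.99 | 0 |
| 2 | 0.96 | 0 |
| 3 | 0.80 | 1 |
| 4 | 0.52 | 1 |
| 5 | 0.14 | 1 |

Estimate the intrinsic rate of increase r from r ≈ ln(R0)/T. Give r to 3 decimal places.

0.107

R0 = Σ lx·mx = 0 + 0 + 0 + 0.8 + 0.52 + 0.14 = 1.46
Σ x·lx·mx = 5.18; T = 5.18/1.46 = 3.54795…
r ≈ ln(R0)/T = ln(1.46)/3.54795… = 0.10666… → 0.107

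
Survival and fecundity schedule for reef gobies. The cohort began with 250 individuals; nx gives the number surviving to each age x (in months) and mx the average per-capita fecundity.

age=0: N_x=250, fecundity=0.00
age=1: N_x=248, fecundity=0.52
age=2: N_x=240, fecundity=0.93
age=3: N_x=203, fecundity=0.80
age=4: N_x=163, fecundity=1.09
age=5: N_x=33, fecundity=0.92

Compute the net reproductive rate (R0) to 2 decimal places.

lx = nx/n0 = nx/250: 1, 0.992, 0.96, 0.812, 0.652, 0.132
lx·mx by age: 0, 0.51584, 0.8928, 0.6496, 0.71068, 0.12144
R0 = Σ lx·mx = 2.89036 → 2.89

2.89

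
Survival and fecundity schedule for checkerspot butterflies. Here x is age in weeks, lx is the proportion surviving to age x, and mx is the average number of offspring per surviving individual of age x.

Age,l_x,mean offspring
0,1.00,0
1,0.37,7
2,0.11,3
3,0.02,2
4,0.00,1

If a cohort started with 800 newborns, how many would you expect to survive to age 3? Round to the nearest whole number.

16

Expected survivors = N0 · l_3 = 800 × 0.02 = 16 → 16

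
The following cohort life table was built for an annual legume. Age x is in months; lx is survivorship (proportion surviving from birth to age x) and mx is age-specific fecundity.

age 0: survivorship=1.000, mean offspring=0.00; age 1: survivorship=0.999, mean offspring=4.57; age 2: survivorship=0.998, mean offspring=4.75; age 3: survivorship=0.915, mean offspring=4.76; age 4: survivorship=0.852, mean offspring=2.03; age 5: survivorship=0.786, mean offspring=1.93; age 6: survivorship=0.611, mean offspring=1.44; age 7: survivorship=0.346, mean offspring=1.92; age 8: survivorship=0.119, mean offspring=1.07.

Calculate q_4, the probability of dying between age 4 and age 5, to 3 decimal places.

0.077

q_4 = (l_4 − l_5) / l_4 = (0.852 − 0.786) / 0.852
     = 0.066 / 0.852 = 0.077465… → 0.077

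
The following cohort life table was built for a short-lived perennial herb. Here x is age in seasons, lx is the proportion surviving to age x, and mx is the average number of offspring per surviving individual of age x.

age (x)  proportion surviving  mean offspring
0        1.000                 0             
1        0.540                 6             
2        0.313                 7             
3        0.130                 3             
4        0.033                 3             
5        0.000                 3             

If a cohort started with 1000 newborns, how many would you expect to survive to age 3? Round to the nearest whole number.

Expected survivors = N0 · l_3 = 1000 × 0.130 = 130 → 130

130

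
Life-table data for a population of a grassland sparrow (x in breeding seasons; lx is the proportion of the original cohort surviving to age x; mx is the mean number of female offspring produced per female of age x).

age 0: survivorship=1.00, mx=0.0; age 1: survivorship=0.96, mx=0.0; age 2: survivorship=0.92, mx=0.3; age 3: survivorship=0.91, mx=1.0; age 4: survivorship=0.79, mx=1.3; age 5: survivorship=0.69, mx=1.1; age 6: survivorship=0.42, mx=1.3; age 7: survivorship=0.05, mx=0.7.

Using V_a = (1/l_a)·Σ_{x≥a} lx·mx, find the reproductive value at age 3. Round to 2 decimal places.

3.60

lx·mx for x ≥ 3: 0.91, 1.027, 0.759, 0.546, 0.035 → sum = 3.277
V_3 = 3.277 / l_3 = 3.277 / 0.91 = 3.601099… → 3.60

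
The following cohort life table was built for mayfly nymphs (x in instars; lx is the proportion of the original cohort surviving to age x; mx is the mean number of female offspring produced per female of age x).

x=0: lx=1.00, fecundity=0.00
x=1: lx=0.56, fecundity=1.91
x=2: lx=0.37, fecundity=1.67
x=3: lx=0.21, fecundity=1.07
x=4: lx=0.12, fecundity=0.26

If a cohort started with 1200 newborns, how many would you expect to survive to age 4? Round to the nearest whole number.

Expected survivors = N0 · l_4 = 1200 × 0.12 = 144 → 144

144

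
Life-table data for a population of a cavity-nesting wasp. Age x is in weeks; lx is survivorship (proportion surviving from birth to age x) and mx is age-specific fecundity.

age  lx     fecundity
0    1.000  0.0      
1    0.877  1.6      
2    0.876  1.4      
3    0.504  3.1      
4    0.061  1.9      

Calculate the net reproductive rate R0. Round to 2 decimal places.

4.31

lx·mx by age: 0, 1.4032, 1.2264, 1.5624, 0.1159
R0 = Σ lx·mx = 4.3079 → 4.31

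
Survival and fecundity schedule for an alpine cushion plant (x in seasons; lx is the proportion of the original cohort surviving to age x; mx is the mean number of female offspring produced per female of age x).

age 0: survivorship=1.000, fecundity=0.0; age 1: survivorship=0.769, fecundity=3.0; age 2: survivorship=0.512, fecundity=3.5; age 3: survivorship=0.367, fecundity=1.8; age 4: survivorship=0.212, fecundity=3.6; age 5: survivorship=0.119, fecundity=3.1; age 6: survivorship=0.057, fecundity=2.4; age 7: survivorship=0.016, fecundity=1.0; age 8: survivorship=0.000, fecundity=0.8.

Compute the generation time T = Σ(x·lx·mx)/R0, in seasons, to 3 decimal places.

lx·mx: 0, 2.307, 1.792, 0.6606, 0.7632, 0.3689, 0.1368, 0.016, 0 → R0 = 6.0445
x·lx·mx: 0, 2.307, 3.584, 1.9818, 3.0528, 1.8445, 0.8208, 0.112, 0 → Σ = 13.7029
T = 13.7029 / 6.0445 = 2.267003… → 2.267

2.267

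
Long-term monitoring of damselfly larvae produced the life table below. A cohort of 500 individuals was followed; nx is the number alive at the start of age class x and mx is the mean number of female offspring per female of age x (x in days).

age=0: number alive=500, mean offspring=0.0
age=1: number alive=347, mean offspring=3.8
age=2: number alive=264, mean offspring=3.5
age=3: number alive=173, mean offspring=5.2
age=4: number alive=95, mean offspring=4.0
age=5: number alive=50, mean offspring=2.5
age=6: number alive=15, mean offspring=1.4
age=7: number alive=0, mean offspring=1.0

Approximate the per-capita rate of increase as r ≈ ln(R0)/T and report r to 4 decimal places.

0.8985

lx = nx/n0 = nx/500: 1, 0.694, 0.528, 0.346, 0.19, 0.1, 0.03, 0
R0 = Σ lx·mx = 0 + 2.6372 + 1.848 + 1.7992 + 0.76 + 0.25 + 0.042 + 0 = 7.3364
Σ x·lx·mx = 16.2728; T = 16.2728/7.3364 = 2.21809…
r ≈ ln(R0)/T = ln(7.3364)/2.21809… = 0.898452… → 0.8985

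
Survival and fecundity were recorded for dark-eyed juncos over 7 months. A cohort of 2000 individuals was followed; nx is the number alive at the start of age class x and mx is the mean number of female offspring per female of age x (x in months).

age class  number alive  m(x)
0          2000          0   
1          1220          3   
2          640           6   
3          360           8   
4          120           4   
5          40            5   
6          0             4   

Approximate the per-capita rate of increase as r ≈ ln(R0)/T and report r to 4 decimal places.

lx = nx/n0 = nx/2000: 1, 0.61, 0.32, 0.18, 0.06, 0.02, 0
R0 = Σ lx·mx = 0 + 1.83 + 1.92 + 1.44 + 0.24 + 0.1 + 0 = 5.53
Σ x·lx·mx = 11.45; T = 11.45/5.53 = 2.07052…
r ≈ ln(R0)/T = ln(5.53)/2.07052… = 0.825968… → 0.8260

0.8260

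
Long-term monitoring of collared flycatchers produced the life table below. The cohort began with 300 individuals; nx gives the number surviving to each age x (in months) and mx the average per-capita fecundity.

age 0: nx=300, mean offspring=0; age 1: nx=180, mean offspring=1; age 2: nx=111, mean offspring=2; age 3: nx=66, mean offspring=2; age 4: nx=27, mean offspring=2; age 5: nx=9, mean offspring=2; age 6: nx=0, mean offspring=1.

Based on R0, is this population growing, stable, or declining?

growing

lx = nx/n0 = nx/300: 1, 0.6, 0.37, 0.22, 0.09, 0.03, 0
R0 = Σ lx·mx = 0 + 0.6 + 0.74 + 0.44 + 0.18 + 0.06 + 0 = 2.02
R0 > 1, so the population is growing.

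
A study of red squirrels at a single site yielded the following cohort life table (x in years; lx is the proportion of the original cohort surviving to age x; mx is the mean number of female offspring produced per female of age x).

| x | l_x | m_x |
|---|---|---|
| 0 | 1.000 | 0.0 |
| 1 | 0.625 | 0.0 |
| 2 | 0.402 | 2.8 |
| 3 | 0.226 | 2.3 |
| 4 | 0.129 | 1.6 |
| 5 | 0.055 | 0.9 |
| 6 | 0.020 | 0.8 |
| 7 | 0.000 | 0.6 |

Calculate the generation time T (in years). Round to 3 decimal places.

lx·mx: 0, 0, 1.1256, 0.5198, 0.2064, 0.0495, 0.016, 0 → R0 = 1.9173
x·lx·mx: 0, 0, 2.2512, 1.5594, 0.8256, 0.2475, 0.096, 0 → Σ = 4.9797
T = 4.9797 / 1.9173 = 2.597246… → 2.597

2.597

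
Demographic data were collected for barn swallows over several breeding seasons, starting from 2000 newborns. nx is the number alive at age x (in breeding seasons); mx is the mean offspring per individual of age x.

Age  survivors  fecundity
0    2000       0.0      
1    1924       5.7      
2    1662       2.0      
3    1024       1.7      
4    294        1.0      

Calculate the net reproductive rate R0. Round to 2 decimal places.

lx = nx/n0 = nx/2000: 1, 0.962, 0.831, 0.512, 0.147
lx·mx by age: 0, 5.4834, 1.662, 0.8704, 0.147
R0 = Σ lx·mx = 8.1628 → 8.16

8.16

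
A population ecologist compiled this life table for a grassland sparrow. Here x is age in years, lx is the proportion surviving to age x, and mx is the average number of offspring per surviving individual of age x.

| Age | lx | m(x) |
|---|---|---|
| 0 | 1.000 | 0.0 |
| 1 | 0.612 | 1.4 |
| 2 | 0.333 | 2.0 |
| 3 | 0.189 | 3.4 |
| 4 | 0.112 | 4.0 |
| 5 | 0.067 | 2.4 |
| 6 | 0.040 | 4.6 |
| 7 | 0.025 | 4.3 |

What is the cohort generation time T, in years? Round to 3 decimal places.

2.795

lx·mx: 0, 0.8568, 0.666, 0.6426, 0.448, 0.1608, 0.184, 0.1075 → R0 = 3.0657
x·lx·mx: 0, 0.8568, 1.332, 1.9278, 1.792, 0.804, 1.104, 0.7525 → Σ = 8.5691
T = 8.5691 / 3.0657 = 2.795153… → 2.795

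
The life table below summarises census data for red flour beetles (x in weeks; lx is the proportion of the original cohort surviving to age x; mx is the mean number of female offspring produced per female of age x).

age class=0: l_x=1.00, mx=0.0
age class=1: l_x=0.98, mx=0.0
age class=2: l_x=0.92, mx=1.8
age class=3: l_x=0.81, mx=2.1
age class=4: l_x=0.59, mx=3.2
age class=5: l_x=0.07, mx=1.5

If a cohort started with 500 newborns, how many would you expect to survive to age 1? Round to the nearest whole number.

Expected survivors = N0 · l_1 = 500 × 0.98 = 490 → 490

490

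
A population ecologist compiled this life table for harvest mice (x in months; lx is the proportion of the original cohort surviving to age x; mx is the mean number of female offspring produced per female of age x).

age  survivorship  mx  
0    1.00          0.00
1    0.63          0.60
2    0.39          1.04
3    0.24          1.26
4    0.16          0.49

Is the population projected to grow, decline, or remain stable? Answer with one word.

R0 = Σ lx·mx = 0 + 0.378 + 0.4056 + 0.3024 + 0.0784 = 1.1644
R0 > 1, so the population is growing.

growing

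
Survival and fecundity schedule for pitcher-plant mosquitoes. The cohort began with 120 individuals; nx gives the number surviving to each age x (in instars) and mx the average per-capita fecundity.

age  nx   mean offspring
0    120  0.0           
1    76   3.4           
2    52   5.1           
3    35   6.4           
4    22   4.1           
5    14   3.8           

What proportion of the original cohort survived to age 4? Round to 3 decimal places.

l_4 = n_4/n_0 = 22/120 = 0.183333… → 0.183

0.183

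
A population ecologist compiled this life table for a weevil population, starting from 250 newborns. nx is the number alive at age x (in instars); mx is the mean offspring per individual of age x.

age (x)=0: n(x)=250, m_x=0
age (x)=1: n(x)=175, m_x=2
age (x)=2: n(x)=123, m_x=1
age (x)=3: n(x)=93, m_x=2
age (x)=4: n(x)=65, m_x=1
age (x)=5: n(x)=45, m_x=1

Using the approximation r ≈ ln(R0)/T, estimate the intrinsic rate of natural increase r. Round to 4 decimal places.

lx = nx/n0 = nx/250: 1, 0.7, 0.492, 0.372, 0.26, 0.18
R0 = Σ lx·mx = 0 + 1.4 + 0.492 + 0.744 + 0.26 + 0.18 = 3.076
Σ x·lx·mx = 6.556; T = 6.556/3.076 = 2.13134…
r ≈ ln(R0)/T = ln(3.076)/2.13134… = 0.527194… → 0.5272

0.5272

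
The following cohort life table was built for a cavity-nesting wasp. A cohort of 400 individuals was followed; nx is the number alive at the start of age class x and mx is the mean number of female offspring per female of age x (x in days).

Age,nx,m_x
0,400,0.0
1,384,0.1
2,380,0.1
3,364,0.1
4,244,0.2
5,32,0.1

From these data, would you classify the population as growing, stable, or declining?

lx = nx/n0 = nx/400: 1, 0.96, 0.95, 0.91, 0.61, 0.08
R0 = Σ lx·mx = 0 + 0.096 + 0.095 + 0.091 + 0.122 + 0.008 = 0.412
R0 < 1, so the population is declining.

declining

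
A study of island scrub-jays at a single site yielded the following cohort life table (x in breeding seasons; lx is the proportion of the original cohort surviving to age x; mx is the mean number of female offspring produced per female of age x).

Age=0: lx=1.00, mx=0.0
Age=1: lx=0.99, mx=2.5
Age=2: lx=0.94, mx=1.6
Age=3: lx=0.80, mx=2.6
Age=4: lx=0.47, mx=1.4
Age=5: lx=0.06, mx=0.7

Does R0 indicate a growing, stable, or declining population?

R0 = Σ lx·mx = 0 + 2.475 + 1.504 + 2.08 + 0.658 + 0.042 = 6.759
R0 > 1, so the population is growing.

growing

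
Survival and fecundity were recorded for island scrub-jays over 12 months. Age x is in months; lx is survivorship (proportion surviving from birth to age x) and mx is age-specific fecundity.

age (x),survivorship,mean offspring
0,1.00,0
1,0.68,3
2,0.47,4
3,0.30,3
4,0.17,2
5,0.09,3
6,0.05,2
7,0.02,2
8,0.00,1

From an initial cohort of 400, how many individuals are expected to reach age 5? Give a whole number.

Expected survivors = N0 · l_5 = 400 × 0.09 = 36 → 36

36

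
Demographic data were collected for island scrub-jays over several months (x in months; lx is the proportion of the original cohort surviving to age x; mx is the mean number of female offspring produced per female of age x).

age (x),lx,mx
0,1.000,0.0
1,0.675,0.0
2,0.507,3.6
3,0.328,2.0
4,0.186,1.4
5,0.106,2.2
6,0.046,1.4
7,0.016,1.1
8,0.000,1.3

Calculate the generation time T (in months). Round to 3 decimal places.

lx·mx: 0, 0, 1.8252, 0.656, 0.2604, 0.2332, 0.0644, 0.0176, 0 → R0 = 3.0568
x·lx·mx: 0, 0, 3.6504, 1.968, 1.0416, 1.166, 0.3864, 0.1232, 0 → Σ = 8.3356
T = 8.3356 / 3.0568 = 2.726904… → 2.727

2.727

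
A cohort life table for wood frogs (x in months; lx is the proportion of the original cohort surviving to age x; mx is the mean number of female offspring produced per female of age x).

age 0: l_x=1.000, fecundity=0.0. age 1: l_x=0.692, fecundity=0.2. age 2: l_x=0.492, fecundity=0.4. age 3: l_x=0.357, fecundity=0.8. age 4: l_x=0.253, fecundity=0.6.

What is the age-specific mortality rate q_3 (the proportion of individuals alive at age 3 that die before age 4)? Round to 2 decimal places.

q_3 = (l_3 − l_4) / l_3 = (0.357 − 0.253) / 0.357
     = 0.104 / 0.357 = 0.291317… → 0.29

0.29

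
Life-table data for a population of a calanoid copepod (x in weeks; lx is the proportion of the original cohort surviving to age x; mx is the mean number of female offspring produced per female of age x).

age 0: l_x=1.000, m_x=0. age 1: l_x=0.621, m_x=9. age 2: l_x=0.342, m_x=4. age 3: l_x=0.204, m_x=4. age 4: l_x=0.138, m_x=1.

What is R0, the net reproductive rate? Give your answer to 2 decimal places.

lx·mx by age: 0, 5.589, 1.368, 0.816, 0.138
R0 = Σ lx·mx = 7.911 → 7.91

7.91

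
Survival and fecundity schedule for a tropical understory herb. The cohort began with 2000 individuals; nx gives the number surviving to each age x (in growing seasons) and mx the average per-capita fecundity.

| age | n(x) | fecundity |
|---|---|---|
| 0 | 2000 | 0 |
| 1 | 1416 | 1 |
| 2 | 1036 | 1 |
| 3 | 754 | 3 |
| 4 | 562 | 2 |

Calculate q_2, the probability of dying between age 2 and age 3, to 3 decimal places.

0.272

lx = nx/n0 = nx/2000: 1, 0.708, 0.518, 0.377, 0.281
q_2 = (l_2 − l_3) / l_2 = (0.518 − 0.377) / 0.518
     = 0.141 / 0.518 = 0.272201… → 0.272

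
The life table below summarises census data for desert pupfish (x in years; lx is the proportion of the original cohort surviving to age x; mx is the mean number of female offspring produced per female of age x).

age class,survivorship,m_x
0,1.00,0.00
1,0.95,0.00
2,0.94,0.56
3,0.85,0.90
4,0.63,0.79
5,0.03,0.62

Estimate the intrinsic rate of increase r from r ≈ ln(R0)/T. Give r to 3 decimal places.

R0 = Σ lx·mx = 0 + 0 + 0.5264 + 0.765 + 0.4977 + 0.0186 = 1.8077
Σ x·lx·mx = 5.4316; T = 5.4316/1.8077 = 3.0047…
r ≈ ln(R0)/T = ln(1.8077)/3.0047… = 0.19704… → 0.197

0.197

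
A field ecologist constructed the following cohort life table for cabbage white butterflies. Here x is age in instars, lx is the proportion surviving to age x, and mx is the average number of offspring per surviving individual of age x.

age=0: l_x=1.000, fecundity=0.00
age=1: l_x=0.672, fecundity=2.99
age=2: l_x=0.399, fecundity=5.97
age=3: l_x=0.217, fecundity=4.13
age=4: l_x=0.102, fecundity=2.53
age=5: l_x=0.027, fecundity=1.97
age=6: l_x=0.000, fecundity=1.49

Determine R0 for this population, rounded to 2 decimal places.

lx·mx by age: 0, 2.00928, 2.38203, 0.89621, 0.25806, 0.05319, 0
R0 = Σ lx·mx = 5.59877 → 5.60

5.60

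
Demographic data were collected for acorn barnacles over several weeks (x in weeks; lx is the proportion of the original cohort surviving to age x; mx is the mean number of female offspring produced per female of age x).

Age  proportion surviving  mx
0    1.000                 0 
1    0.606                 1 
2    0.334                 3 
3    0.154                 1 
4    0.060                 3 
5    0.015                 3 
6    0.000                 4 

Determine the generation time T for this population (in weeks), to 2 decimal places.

lx·mx: 0, 0.606, 1.002, 0.154, 0.18, 0.045, 0 → R0 = 1.987
x·lx·mx: 0, 0.606, 2.004, 0.462, 0.72, 0.225, 0 → Σ = 4.017
T = 4.017 / 1.987 = 2.021641… → 2.02

2.02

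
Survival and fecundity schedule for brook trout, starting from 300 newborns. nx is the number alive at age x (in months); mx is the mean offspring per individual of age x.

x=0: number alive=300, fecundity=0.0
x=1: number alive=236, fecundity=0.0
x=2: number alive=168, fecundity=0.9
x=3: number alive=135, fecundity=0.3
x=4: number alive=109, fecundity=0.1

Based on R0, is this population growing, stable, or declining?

declining

lx = nx/n0 = nx/300: 1, 0.78667…, 0.56, 0.45, 0.36333…
R0 = Σ lx·mx = 0 + 0 + 0.504 + 0.135 + 0.036333… = 0.675333…
R0 < 1, so the population is declining.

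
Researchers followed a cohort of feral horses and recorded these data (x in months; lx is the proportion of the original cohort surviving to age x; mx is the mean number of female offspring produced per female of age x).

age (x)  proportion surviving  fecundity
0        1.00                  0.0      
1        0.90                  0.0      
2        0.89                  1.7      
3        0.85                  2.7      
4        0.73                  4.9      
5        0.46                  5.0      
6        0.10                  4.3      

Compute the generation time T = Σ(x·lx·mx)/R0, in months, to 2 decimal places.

lx·mx: 0, 0, 1.513, 2.295, 3.577, 2.3, 0.43 → R0 = 10.115
x·lx·mx: 0, 0, 3.026, 6.885, 14.308, 11.5, 2.58 → Σ = 38.299
T = 38.299 / 10.115 = 3.786357… → 3.79

3.79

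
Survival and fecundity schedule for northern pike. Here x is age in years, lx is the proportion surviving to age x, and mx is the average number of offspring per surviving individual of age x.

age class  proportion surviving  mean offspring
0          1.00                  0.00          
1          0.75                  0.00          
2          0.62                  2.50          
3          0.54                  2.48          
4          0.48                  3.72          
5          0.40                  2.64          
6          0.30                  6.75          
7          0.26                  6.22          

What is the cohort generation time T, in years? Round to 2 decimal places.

lx·mx: 0, 0, 1.55, 1.3392, 1.7856, 1.056, 2.025, 1.6172 → R0 = 9.373
x·lx·mx: 0, 0, 3.1, 4.0176, 7.1424, 5.28, 12.15, 11.3204 → Σ = 43.0104
T = 43.0104 / 9.373 = 4.588755… → 4.59

4.59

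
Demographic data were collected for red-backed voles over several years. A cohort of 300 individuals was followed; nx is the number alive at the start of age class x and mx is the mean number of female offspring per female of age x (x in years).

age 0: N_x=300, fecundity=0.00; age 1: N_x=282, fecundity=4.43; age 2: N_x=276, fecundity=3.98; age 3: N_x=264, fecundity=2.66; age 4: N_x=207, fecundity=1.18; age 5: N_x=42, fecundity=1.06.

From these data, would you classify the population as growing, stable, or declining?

growing

lx = nx/n0 = nx/300: 1, 0.94, 0.92, 0.88, 0.69, 0.14
R0 = Σ lx·mx = 0 + 4.1642 + 3.6616 + 2.3408 + 0.8142 + 0.1484 = 11.1292
R0 > 1, so the population is growing.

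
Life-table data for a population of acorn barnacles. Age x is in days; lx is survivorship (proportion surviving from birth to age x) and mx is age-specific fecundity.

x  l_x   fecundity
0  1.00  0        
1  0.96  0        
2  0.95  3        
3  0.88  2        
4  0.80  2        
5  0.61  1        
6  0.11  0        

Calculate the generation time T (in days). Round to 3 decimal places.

2.996

lx·mx: 0, 0, 2.85, 1.76, 1.6, 0.61, 0 → R0 = 6.82
x·lx·mx: 0, 0, 5.7, 5.28, 6.4, 3.05, 0 → Σ = 20.43
T = 20.43 / 6.82 = 2.995601… → 2.996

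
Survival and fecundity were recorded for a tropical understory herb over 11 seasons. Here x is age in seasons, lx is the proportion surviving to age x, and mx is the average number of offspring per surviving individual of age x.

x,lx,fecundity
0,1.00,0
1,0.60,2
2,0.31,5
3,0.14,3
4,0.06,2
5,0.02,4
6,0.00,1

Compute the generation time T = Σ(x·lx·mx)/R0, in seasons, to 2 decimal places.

1.91

lx·mx: 0, 1.2, 1.55, 0.42, 0.12, 0.08, 0 → R0 = 3.37
x·lx·mx: 0, 1.2, 3.1, 1.26, 0.48, 0.4, 0 → Σ = 6.44
T = 6.44 / 3.37 = 1.910979… → 1.91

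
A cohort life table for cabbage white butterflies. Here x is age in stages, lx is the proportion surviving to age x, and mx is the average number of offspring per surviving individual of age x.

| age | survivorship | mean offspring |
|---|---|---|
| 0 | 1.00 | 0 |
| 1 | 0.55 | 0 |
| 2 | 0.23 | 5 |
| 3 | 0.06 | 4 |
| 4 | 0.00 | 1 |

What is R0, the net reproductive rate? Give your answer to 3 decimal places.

lx·mx by age: 0, 0, 1.15, 0.24, 0
R0 = Σ lx·mx = 1.39 → 1.390

1.390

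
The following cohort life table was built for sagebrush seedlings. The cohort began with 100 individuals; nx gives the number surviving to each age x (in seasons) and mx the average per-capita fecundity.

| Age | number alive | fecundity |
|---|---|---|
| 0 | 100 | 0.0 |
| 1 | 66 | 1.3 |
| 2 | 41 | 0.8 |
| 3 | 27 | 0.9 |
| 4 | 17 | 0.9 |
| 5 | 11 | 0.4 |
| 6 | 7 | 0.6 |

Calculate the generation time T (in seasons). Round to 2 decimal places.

lx = nx/n0 = nx/100: 1, 0.66, 0.41, 0.27, 0.17, 0.11, 0.07
lx·mx: 0, 0.858, 0.328, 0.243, 0.153, 0.044, 0.042 → R0 = 1.668
x·lx·mx: 0, 0.858, 0.656, 0.729, 0.612, 0.22, 0.252 → Σ = 3.327
T = 3.327 / 1.668 = 1.994604… → 1.99

1.99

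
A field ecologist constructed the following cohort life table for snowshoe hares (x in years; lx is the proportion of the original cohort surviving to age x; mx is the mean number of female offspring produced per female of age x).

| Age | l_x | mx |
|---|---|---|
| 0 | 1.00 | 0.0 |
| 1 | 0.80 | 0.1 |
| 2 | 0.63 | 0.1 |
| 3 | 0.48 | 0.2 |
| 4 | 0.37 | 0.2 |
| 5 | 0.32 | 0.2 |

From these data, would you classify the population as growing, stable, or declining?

declining

R0 = Σ lx·mx = 0 + 0.08 + 0.063 + 0.096 + 0.074 + 0.064 = 0.377
R0 < 1, so the population is declining.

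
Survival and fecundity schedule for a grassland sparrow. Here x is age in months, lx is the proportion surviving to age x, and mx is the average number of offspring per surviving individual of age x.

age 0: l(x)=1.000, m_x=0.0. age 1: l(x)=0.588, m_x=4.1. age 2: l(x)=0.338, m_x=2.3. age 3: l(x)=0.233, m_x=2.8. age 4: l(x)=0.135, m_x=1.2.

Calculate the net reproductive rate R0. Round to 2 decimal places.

lx·mx by age: 0, 2.4108, 0.7774, 0.6524, 0.162
R0 = Σ lx·mx = 4.0026 → 4.00

4.00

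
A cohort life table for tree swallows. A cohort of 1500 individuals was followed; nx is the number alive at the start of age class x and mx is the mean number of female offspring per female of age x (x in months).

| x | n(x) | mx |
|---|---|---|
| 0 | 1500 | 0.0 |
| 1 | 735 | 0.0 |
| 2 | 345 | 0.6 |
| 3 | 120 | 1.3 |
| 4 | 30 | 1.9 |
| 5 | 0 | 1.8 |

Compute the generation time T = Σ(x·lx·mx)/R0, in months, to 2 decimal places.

lx = nx/n0 = nx/1500: 1, 0.49, 0.23, 0.08, 0.02, 0
lx·mx: 0, 0, 0.138, 0.104, 0.038, 0 → R0 = 0.28
x·lx·mx: 0, 0, 0.276, 0.312, 0.152, 0 → Σ = 0.74
T = 0.74 / 0.28 = 2.642857… → 2.64

2.64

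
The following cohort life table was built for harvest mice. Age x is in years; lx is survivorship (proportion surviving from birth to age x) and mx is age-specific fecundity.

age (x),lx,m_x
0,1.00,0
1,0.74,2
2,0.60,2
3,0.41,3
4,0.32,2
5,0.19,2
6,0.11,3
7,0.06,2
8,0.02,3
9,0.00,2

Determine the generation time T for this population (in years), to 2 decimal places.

2.82

lx·mx: 0, 1.48, 1.2, 1.23, 0.64, 0.38, 0.33, 0.12, 0.06, 0 → R0 = 5.44
x·lx·mx: 0, 1.48, 2.4, 3.69, 2.56, 1.9, 1.98, 0.84, 0.48, 0 → Σ = 15.33
T = 15.33 / 5.44 = 2.818015… → 2.82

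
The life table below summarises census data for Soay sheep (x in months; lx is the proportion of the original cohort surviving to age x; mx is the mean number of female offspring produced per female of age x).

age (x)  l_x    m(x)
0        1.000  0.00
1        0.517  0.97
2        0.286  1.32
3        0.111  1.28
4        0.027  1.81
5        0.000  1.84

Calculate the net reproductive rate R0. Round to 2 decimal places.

1.07

lx·mx by age: 0, 0.50149, 0.37752, 0.14208, 0.04887, 0
R0 = Σ lx·mx = 1.06996 → 1.07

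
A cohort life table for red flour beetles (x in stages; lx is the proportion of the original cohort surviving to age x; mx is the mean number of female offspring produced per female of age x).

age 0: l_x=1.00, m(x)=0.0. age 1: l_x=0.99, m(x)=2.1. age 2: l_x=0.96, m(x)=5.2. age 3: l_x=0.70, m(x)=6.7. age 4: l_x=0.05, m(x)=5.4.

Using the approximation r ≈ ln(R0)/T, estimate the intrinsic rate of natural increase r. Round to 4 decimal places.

R0 = Σ lx·mx = 0 + 2.079 + 4.992 + 4.69 + 0.27 = 12.031
Σ x·lx·mx = 27.213; T = 27.213/12.031 = 2.26191…
r ≈ ln(R0)/T = ln(12.031)/2.26191… = 1.09973… → 1.0997

1.0997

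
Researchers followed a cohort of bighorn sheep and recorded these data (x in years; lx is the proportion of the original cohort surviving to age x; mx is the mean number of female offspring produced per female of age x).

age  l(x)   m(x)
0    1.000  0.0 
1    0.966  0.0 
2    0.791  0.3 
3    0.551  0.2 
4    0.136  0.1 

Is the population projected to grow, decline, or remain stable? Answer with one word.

declining

R0 = Σ lx·mx = 0 + 0 + 0.2373 + 0.1102 + 0.0136 = 0.3611
R0 < 1, so the population is declining.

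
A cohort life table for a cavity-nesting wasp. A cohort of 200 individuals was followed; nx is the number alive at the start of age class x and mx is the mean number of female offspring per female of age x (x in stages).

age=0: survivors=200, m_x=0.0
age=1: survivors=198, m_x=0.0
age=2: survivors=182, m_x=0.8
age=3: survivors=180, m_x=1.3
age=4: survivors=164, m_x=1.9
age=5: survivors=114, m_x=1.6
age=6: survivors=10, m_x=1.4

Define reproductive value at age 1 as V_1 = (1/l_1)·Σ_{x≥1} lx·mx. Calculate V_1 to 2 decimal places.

lx = nx/n0 = nx/200: 1, 0.99, 0.91, 0.9, 0.82, 0.57, 0.05
lx·mx for x ≥ 1: 0, 0.728, 1.17, 1.558, 0.912, 0.07 → sum = 4.438
V_1 = 4.438 / l_1 = 4.438 / 0.99 = 4.482828… → 4.48

4.48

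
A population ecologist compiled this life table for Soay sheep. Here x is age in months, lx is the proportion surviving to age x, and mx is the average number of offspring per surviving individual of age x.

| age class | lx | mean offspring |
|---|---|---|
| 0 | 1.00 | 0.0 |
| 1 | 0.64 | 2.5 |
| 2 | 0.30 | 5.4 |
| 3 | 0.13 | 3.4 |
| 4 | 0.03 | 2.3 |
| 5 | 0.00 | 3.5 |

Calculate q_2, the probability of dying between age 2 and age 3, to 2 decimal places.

0.57

q_2 = (l_2 − l_3) / l_2 = (0.3 − 0.13) / 0.3
     = 0.17 / 0.3 = 0.566667… → 0.57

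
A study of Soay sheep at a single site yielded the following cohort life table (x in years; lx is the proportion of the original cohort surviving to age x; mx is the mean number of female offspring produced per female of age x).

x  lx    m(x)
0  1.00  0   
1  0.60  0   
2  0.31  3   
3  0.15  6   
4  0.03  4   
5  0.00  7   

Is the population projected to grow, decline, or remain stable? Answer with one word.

growing

R0 = Σ lx·mx = 0 + 0 + 0.93 + 0.9 + 0.12 + 0 = 1.95
R0 > 1, so the population is growing.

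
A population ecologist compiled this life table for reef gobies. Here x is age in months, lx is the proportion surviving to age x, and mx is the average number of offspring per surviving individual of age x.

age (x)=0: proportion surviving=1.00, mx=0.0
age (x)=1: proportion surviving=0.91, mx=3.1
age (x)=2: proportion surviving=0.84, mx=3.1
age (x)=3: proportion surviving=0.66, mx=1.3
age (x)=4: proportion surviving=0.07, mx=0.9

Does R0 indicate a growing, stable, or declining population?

R0 = Σ lx·mx = 0 + 2.821 + 2.604 + 0.858 + 0.063 = 6.346
R0 > 1, so the population is growing.

growing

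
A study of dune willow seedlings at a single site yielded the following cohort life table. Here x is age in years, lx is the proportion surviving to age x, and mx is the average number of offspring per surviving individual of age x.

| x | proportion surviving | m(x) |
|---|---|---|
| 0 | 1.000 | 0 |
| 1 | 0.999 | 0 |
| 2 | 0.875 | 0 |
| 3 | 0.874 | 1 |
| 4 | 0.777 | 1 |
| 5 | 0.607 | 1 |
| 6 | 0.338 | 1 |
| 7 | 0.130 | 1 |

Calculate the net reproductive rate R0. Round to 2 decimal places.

lx·mx by age: 0, 0, 0, 0.874, 0.777, 0.607, 0.338, 0.13
R0 = Σ lx·mx = 2.726 → 2.73

2.73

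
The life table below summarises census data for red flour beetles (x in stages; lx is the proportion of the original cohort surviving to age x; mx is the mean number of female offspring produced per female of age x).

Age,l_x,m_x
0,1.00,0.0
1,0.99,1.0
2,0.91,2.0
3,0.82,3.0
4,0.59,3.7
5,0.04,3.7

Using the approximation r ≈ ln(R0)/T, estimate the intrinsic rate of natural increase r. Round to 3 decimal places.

R0 = Σ lx·mx = 0 + 0.99 + 1.82 + 2.46 + 2.183 + 0.148 = 7.601
Σ x·lx·mx = 21.482; T = 21.482/7.601 = 2.82621…
r ≈ ln(R0)/T = ln(7.601)/2.82621… = 0.71767… → 0.718

0.718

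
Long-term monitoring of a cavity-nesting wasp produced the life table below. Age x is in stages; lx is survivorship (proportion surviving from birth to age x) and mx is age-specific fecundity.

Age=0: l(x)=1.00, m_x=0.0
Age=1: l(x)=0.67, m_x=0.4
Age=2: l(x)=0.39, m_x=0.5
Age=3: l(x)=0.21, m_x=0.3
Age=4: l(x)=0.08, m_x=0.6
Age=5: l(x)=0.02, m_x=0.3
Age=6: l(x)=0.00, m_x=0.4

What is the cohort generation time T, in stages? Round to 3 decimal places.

lx·mx: 0, 0.268, 0.195, 0.063, 0.048, 0.006, 0 → R0 = 0.58
x·lx·mx: 0, 0.268, 0.39, 0.189, 0.192, 0.03, 0 → Σ = 1.069
T = 1.069 / 0.58 = 1.843103… → 1.843

1.843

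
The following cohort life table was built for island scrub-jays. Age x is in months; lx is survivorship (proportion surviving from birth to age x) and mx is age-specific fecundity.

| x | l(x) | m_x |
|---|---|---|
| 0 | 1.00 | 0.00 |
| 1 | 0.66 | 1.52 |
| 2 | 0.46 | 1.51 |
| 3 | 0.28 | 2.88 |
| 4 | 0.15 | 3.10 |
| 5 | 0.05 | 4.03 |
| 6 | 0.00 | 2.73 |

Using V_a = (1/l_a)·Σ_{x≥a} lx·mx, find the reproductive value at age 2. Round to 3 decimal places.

4.712

lx·mx for x ≥ 2: 0.6946, 0.8064, 0.465, 0.2015, 0 → sum = 2.1675
V_2 = 2.1675 / l_2 = 2.1675 / 0.46 = 4.711957… → 4.712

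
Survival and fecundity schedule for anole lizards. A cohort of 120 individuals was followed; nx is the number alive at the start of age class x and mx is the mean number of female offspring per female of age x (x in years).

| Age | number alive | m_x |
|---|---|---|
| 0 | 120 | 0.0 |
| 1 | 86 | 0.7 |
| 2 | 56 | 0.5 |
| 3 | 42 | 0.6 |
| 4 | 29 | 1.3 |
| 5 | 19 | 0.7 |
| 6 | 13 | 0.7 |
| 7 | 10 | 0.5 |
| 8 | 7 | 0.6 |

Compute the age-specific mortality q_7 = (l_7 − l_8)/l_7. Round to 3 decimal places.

lx = nx/n0 = nx/120: 1, 0.71667…, 0.46667…, 0.35, 0.24167…, 0.15833…, 0.10833…, 0.08333…, 0.05833…
q_7 = (l_7 − l_8) / l_7 = (0.083333… − 0.058333…) / 0.083333…
     = 0.025… / 0.083333… = 0.3… → 0.300

0.300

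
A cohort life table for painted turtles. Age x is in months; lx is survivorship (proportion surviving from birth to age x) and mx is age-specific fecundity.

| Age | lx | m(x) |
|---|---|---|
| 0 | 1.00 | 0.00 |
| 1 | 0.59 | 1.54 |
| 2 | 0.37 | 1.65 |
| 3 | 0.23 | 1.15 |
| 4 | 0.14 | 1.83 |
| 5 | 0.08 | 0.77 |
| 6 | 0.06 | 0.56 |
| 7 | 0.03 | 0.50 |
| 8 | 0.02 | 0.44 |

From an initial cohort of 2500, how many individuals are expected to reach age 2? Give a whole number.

925

Expected survivors = N0 · l_2 = 2500 × 0.37 = 925 → 925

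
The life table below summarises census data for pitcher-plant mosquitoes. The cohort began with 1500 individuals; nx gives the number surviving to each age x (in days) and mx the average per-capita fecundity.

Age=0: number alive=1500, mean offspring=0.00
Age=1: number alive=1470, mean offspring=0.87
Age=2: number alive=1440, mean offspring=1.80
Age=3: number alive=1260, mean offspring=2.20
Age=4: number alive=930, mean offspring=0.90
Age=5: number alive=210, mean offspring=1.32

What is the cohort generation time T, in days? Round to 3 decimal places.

2.515

lx = nx/n0 = nx/1500: 1, 0.98, 0.96, 0.84, 0.62, 0.14
lx·mx: 0, 0.8526, 1.728, 1.848, 0.558, 0.1848 → R0 = 5.1714
x·lx·mx: 0, 0.8526, 3.456, 5.544, 2.232, 0.924 → Σ = 13.0086
T = 13.0086 / 5.1714 = 2.515489… → 2.515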